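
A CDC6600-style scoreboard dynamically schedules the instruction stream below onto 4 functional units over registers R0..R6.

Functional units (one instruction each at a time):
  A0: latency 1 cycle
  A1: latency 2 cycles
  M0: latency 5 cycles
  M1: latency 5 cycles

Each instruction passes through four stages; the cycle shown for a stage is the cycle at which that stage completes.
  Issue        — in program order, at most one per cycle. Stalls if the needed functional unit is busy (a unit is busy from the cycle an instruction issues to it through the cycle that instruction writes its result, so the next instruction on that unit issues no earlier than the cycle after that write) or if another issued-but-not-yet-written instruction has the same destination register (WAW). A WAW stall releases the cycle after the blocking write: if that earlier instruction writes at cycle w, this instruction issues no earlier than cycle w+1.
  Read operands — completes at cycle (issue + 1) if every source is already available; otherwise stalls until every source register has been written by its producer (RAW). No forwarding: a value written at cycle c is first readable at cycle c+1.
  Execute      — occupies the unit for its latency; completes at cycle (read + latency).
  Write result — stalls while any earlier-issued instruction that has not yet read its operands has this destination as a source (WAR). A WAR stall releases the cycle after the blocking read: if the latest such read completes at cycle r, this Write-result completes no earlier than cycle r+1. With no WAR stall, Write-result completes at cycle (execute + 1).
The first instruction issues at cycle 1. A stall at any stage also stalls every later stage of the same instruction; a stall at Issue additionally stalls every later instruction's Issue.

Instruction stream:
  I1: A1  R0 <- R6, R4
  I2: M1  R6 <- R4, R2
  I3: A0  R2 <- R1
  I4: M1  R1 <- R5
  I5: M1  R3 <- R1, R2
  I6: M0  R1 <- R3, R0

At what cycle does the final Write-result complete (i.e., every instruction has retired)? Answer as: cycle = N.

c1: issue I1 (A1)
c2: I1 read-ops; issue I2 (M1)
c3: I2 read-ops; issue I3 (A0)
c4: I1 finished on A1; I3 read-ops
c5: I1→R0; I3 finished on A0
c6: I3→R2
c8: I2 finished on M1
c9: I2→R6
c10: issue I4 (M1)
c11: I4 read-ops
c16: I4 finished on M1
c17: I4→R1
c18: issue I5 (M1)
c19: I5 read-ops; issue I6 (M0)
c24: I5 finished on M1
c25: I5→R3
c26: I6 read-ops
c31: I6 finished on M0
c32: I6→R1

cycle = 32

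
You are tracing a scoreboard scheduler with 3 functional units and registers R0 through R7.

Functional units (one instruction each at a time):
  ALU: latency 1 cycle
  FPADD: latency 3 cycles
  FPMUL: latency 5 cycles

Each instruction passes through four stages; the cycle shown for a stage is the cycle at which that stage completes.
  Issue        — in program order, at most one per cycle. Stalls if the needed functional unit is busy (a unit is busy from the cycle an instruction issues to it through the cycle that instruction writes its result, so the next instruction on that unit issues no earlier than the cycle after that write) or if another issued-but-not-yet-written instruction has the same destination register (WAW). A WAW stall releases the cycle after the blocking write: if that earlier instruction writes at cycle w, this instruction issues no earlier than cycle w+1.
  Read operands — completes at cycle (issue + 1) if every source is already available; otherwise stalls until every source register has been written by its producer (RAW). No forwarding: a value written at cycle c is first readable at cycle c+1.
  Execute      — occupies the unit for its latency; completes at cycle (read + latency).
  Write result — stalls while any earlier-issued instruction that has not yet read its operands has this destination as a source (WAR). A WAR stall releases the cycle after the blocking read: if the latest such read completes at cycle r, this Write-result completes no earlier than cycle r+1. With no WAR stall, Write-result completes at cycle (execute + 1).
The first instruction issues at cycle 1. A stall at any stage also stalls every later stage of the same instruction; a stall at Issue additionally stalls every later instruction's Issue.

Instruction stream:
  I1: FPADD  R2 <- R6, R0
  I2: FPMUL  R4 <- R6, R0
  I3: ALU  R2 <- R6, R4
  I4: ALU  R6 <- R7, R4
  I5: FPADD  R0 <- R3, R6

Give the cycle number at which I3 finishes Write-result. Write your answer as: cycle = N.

cycle = 12

c1: I1 dispatched to FPADD
c2: I1 operands ready, I2 dispatched to FPMUL
c3: I2 operands ready
c5: I1 complete
c6: R2←I1
c7: I3 dispatched to ALU
c8: I2 complete
c9: R4←I2
c10: I3 operands ready
c11: I3 complete
c12: R2←I3
c13: I4 dispatched to ALU
c14: I4 operands ready, I5 dispatched to FPADD
c15: I4 complete
c16: R6←I4
c17: I5 operands ready
c20: I5 complete
c21: R0←I5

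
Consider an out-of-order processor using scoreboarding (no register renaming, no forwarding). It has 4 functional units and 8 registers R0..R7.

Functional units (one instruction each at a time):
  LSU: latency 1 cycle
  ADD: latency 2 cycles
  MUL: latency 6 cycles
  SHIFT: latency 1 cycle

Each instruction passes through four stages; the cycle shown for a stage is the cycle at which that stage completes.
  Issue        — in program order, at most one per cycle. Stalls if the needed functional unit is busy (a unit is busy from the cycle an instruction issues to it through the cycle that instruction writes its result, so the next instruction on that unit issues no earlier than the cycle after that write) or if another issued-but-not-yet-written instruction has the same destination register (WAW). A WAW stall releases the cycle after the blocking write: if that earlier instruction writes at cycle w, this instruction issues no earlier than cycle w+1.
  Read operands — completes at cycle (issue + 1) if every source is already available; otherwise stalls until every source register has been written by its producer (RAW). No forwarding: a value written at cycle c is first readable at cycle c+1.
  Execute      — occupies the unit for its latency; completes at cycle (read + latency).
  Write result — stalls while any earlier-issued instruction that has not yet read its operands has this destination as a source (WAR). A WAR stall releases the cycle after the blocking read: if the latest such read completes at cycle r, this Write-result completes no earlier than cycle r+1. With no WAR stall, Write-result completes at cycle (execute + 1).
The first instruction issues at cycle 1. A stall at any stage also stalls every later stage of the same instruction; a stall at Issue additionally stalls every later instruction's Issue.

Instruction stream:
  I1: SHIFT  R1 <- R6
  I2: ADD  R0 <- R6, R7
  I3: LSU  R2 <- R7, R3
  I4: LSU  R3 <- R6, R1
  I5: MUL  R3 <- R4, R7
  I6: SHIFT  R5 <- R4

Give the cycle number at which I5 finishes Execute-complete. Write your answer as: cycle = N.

cycle = 18

[1] issue I1 (SHIFT)
[2] I1 read-ops; issue I2 (ADD)
[3] I1 finished on SHIFT; I2 read-ops; issue I3 (LSU)
[4] I1→R1; I3 read-ops
[5] I2 finished on ADD; I3 finished on LSU
[6] I2→R0; I3→R2
[7] issue I4 (LSU)
[8] I4 read-ops
[9] I4 finished on LSU
[10] I4→R3
[11] issue I5 (MUL)
[12] I5 read-ops; issue I6 (SHIFT)
[13] I6 read-ops
[14] I6 finished on SHIFT
[15] I6→R5
[18] I5 finished on MUL
[19] I5→R3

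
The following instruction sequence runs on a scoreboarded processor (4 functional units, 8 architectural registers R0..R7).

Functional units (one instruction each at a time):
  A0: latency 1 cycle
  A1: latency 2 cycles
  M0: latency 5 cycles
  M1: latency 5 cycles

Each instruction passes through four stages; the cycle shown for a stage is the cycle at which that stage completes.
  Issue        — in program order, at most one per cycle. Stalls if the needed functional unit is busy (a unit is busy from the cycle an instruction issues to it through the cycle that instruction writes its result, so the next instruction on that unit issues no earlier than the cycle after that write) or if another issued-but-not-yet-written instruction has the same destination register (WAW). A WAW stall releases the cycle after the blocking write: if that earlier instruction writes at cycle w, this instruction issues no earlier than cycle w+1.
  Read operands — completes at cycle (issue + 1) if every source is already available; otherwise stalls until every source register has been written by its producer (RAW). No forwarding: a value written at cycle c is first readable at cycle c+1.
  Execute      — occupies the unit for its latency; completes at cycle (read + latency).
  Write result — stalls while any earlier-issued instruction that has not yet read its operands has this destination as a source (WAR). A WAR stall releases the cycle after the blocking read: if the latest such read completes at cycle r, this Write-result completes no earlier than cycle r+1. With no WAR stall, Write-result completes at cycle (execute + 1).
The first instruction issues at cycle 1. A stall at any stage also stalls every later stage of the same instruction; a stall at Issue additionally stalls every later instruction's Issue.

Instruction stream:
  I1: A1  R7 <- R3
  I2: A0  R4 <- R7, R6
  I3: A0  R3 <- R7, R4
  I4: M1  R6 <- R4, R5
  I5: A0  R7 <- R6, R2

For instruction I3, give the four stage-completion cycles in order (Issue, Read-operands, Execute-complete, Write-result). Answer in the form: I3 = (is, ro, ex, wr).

cycle 1: issue I1 (A1)
cycle 2: I1 read-ops, issue I2 (A0)
cycle 4: I1 finished on A1
cycle 5: I1→R7
cycle 6: I2 read-ops
cycle 7: I2 finished on A0
cycle 8: I2→R4
cycle 9: issue I3 (A0)
cycle 10: I3 read-ops, issue I4 (M1)
cycle 11: I3 finished on A0, I4 read-ops
cycle 12: I3→R3
cycle 13: issue I5 (A0)
cycle 16: I4 finished on M1
cycle 17: I4→R6
cycle 18: I5 read-ops
cycle 19: I5 finished on A0
cycle 20: I5→R7

I3 = (9, 10, 11, 12)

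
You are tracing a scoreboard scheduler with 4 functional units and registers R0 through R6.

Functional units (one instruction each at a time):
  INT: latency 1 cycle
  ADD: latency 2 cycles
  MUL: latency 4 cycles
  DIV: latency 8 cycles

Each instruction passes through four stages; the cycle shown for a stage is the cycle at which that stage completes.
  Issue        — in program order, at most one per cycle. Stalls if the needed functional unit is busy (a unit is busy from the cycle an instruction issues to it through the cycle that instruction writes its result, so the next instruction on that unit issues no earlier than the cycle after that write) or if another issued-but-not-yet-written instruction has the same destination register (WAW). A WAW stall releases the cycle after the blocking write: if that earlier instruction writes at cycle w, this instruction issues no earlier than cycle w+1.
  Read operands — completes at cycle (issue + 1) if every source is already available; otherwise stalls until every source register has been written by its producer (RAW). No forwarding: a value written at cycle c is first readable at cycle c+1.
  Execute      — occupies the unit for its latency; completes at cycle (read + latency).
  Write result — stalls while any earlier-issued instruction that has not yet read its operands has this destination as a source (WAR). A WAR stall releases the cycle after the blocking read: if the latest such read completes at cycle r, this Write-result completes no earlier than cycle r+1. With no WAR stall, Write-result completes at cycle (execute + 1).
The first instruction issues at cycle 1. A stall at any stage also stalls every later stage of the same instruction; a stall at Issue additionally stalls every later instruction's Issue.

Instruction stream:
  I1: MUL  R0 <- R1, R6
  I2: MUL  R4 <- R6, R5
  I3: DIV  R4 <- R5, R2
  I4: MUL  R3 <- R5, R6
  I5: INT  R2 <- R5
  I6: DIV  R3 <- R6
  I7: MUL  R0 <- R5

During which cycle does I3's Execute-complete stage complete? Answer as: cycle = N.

cycle 1: I1 dispatched to MUL
cycle 2: I1 operands ready
cycle 6: I1 complete
cycle 7: R0←I1
cycle 8: I2 dispatched to MUL
cycle 9: I2 operands ready
cycle 13: I2 complete
cycle 14: R4←I2
cycle 15: I3 dispatched to DIV
cycle 16: I3 operands ready; I4 dispatched to MUL
cycle 17: I4 operands ready; I5 dispatched to INT
cycle 18: I5 operands ready
cycle 19: I5 complete
cycle 20: R2←I5
cycle 21: I4 complete
cycle 22: R3←I4
cycle 24: I3 complete
cycle 25: R4←I3
cycle 26: I6 dispatched to DIV
cycle 27: I6 operands ready; I7 dispatched to MUL
cycle 28: I7 operands ready
cycle 32: I7 complete
cycle 33: R0←I7
cycle 35: I6 complete
cycle 36: R3←I6

cycle = 24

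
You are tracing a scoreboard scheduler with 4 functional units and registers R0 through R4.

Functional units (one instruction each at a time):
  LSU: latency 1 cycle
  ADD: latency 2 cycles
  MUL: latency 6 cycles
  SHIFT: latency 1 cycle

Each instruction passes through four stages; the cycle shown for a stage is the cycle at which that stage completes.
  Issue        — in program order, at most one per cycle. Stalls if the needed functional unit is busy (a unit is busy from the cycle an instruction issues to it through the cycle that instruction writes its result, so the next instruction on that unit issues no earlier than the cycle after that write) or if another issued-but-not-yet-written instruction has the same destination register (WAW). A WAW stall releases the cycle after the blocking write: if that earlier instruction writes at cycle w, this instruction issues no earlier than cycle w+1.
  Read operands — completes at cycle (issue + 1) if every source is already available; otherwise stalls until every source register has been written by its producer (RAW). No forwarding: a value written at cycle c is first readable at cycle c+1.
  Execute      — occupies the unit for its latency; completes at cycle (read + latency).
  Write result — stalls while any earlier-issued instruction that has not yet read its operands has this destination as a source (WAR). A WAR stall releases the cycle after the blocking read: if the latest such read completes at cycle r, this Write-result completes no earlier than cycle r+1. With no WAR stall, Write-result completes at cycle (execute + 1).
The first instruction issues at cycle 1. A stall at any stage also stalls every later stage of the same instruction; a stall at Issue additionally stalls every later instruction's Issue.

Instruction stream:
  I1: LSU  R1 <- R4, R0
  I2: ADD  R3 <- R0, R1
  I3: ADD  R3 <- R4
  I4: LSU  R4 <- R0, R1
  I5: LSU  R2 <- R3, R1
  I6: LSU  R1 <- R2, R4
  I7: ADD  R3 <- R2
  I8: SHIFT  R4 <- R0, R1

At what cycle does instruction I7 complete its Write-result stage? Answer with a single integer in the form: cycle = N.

I1: IS=1 RO=2 EX=3 WR=4
I2: IS=2 RO=5 EX=7 WR=8  [RAW R1: wait I1 write@4]
I3: IS=9 RO=10 EX=12 WR=13  [struct: ADD busy until I2 writes@8]
I4: IS=10 RO=11 EX=12 WR=13
I5: IS=14 RO=15 EX=16 WR=17  [struct: LSU busy until I4 writes@13]
I6: IS=18 RO=19 EX=20 WR=21  [struct: LSU busy until I5 writes@17]
I7: IS=19 RO=20 EX=22 WR=23
I8: IS=20 RO=22 EX=23 WR=24  [RAW R1: wait I6 write@21]

cycle = 23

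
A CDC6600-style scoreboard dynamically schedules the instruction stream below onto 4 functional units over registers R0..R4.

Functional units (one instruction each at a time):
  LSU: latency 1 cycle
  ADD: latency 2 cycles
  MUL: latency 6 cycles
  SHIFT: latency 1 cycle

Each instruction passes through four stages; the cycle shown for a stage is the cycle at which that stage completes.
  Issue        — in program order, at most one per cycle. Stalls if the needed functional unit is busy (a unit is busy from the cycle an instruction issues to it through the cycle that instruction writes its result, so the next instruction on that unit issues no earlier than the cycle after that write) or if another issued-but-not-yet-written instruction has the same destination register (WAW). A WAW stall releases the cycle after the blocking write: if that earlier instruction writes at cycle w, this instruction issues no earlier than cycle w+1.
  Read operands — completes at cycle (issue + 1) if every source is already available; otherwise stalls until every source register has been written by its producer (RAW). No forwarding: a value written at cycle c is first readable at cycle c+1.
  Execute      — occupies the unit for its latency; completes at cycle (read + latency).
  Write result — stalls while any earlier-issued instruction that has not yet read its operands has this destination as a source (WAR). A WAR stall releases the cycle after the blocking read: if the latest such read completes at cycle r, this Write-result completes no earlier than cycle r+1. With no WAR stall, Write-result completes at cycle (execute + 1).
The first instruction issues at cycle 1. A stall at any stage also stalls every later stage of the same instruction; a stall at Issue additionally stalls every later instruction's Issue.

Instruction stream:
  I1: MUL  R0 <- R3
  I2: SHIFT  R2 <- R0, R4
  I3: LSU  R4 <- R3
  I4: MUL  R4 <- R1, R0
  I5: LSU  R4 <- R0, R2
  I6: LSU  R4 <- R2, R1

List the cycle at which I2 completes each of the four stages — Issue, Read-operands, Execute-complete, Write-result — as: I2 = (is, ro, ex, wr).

I1 -> (1, 2, 8, 9)
I2 -> (2, 10, 11, 12)  // RAW R0: wait I1 write@9
I3 -> (3, 4, 5, 11)  // WAR R4: wait I2 read@10
I4 -> (12, 13, 19, 20)  // WAW R4: wait I3 write@11
I5 -> (21, 22, 23, 24)  // WAW R4: wait I4 write@20
I6 -> (25, 26, 27, 28)  // struct: LSU busy until I5 writes@24

I2 = (2, 10, 11, 12)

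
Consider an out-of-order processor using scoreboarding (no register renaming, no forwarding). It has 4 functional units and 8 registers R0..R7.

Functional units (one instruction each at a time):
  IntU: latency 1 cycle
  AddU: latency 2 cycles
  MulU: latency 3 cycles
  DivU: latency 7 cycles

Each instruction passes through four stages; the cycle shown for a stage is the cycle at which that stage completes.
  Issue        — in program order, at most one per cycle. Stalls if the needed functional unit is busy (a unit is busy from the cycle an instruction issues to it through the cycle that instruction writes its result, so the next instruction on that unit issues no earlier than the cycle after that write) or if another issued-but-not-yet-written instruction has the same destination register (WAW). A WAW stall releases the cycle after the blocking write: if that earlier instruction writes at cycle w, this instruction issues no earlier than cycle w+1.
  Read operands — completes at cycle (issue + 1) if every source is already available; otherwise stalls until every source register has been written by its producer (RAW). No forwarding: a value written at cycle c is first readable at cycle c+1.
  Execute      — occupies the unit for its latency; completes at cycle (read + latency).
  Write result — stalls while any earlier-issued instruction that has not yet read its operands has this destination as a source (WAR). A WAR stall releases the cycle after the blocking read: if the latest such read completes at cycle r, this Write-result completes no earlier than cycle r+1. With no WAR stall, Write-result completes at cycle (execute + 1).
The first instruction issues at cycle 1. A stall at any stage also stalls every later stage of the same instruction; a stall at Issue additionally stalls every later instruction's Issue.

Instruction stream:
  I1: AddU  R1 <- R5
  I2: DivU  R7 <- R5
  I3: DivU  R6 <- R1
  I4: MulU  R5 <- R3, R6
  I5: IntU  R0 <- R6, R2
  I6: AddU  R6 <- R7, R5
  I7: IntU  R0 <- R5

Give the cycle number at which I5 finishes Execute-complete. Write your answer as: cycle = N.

cycle = 23

[1] issue I1 (AddU)
[2] I1 read-ops; issue I2 (DivU)
[3] I2 read-ops
[4] I1 finished on AddU
[5] I1→R1
[10] I2 finished on DivU
[11] I2→R7
[12] issue I3 (DivU)
[13] I3 read-ops; issue I4 (MulU)
[14] issue I5 (IntU)
[20] I3 finished on DivU
[21] I3→R6
[22] I4 read-ops; I5 read-ops; issue I6 (AddU)
[23] I5 finished on IntU
[24] I5→R0
[25] I4 finished on MulU; issue I7 (IntU)
[26] I4→R5
[27] I6 read-ops; I7 read-ops
[28] I7 finished on IntU
[29] I6 finished on AddU; I7→R0
[30] I6→R6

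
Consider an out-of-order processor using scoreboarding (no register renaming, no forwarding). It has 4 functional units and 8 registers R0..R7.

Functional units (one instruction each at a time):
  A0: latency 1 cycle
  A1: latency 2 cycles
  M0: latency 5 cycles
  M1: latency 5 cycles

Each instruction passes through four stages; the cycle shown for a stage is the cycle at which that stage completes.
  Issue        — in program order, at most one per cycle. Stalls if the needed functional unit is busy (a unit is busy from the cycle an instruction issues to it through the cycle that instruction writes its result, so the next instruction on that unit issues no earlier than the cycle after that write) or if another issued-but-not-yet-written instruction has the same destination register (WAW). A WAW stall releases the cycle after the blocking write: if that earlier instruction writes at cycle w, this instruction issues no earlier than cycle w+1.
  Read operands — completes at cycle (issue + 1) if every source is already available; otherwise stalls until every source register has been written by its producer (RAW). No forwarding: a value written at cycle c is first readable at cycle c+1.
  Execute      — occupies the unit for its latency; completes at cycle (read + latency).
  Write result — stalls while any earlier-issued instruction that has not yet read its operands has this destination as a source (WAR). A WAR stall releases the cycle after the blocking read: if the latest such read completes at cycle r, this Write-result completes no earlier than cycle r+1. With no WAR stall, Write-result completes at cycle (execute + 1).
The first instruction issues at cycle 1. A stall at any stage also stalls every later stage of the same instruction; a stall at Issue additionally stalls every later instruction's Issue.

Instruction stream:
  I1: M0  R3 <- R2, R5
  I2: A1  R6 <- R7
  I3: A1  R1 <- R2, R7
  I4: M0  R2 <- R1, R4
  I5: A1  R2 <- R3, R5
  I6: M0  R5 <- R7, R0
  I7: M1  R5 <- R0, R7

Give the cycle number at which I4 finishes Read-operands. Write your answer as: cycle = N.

I1 -> (1, 2, 7, 8)
I2 -> (2, 3, 5, 6)
I3 -> (7, 8, 10, 11)  // struct: A1 busy until I2 writes@6
I4 -> (9, 12, 17, 18)  // struct: M0 busy until I1 writes@8, RAW R1: wait I3 write@11
I5 -> (19, 20, 22, 23)  // WAW R2: wait I4 write@18
I6 -> (20, 21, 26, 27)
I7 -> (28, 29, 34, 35)  // WAW R5: wait I6 write@27

cycle = 12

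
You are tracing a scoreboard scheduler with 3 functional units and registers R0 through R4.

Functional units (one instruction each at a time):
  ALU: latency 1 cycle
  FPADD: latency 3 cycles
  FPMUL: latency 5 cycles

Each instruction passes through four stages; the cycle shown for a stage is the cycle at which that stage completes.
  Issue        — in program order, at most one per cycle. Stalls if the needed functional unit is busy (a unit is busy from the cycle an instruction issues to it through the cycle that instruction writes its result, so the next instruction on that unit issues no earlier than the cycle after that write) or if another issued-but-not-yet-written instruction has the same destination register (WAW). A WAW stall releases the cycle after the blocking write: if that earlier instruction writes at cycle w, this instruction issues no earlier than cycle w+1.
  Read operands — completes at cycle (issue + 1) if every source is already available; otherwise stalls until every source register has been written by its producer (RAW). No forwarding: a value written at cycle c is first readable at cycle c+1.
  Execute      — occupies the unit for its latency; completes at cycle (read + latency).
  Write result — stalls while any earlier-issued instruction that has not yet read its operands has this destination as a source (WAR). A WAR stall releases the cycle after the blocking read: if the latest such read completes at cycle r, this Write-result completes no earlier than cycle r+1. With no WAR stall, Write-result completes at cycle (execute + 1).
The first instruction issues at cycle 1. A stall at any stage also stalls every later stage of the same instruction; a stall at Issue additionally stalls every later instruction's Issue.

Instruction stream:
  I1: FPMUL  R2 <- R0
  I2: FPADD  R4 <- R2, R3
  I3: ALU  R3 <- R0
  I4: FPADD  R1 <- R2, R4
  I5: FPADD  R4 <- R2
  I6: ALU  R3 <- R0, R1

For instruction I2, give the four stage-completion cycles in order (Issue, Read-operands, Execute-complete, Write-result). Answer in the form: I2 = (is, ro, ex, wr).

[I1] 1/2/7/8
[I2] 2/9/12/13  (RAW R2: wait I1 write@8)
[I3] 3/4/5/10  (WAR R3: wait I2 read@9)
[I4] 14/15/18/19  (struct: FPADD busy until I2 writes@13)
[I5] 20/21/24/25  (struct: FPADD busy until I4 writes@19)
[I6] 21/22/23/24

I2 = (2, 9, 12, 13)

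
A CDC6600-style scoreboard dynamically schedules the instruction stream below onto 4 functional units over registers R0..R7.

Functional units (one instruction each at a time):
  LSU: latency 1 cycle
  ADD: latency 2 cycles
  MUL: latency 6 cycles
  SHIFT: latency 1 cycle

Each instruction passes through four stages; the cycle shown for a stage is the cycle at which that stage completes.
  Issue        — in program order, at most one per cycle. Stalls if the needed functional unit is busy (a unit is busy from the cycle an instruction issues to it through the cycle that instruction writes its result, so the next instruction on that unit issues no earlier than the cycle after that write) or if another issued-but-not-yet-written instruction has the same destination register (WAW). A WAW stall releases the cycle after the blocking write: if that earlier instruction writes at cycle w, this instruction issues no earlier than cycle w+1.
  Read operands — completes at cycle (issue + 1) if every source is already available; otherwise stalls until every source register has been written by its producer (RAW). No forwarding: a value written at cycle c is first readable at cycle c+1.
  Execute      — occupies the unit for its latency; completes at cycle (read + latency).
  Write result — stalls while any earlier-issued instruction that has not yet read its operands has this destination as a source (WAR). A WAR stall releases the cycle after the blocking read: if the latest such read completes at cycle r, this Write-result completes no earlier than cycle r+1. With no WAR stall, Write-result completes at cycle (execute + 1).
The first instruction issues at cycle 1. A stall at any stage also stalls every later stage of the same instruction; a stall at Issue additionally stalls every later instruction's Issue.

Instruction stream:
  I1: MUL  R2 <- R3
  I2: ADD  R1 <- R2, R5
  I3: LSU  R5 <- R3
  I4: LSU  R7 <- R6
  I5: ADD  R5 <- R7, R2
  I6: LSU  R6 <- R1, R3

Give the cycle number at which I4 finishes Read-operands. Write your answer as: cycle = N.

cycle = 13

I1: IS=1 RO=2 EX=8 WR=9
I2: IS=2 RO=10 EX=12 WR=13  [RAW R2: wait I1 write@9]
I3: IS=3 RO=4 EX=5 WR=11  [WAR R5: wait I2 read@10]
I4: IS=12 RO=13 EX=14 WR=15  [struct: LSU busy until I3 writes@11]
I5: IS=14 RO=16 EX=18 WR=19  [struct: ADD busy until I2 writes@13; RAW R7: wait I4 write@15]
I6: IS=16 RO=17 EX=18 WR=19  [struct: LSU busy until I4 writes@15]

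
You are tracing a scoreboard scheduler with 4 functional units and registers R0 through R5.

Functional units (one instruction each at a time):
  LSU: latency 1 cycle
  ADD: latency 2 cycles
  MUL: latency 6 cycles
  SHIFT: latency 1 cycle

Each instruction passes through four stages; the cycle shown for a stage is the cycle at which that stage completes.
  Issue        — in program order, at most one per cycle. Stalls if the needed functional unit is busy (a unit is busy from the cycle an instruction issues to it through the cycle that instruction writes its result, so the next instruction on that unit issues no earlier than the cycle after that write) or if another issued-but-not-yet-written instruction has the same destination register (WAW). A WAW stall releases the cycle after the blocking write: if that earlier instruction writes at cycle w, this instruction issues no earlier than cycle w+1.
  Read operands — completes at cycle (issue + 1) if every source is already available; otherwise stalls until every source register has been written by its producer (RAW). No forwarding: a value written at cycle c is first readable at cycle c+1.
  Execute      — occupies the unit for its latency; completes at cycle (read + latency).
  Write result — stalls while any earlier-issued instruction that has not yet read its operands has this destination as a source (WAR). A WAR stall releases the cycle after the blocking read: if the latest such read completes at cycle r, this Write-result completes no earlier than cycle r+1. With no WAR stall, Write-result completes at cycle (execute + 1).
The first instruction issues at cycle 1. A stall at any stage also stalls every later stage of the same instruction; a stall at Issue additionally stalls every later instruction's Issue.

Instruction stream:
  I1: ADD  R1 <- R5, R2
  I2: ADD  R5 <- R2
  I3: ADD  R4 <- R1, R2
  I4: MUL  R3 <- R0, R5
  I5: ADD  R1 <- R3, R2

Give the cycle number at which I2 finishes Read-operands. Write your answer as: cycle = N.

[I1] 1/2/4/5
[I2] 6/7/9/10  (struct: ADD busy until I1 writes@5)
[I3] 11/12/14/15  (struct: ADD busy until I2 writes@10)
[I4] 12/13/19/20
[I5] 16/21/23/24  (struct: ADD busy until I3 writes@15; RAW R3: wait I4 write@20)

cycle = 7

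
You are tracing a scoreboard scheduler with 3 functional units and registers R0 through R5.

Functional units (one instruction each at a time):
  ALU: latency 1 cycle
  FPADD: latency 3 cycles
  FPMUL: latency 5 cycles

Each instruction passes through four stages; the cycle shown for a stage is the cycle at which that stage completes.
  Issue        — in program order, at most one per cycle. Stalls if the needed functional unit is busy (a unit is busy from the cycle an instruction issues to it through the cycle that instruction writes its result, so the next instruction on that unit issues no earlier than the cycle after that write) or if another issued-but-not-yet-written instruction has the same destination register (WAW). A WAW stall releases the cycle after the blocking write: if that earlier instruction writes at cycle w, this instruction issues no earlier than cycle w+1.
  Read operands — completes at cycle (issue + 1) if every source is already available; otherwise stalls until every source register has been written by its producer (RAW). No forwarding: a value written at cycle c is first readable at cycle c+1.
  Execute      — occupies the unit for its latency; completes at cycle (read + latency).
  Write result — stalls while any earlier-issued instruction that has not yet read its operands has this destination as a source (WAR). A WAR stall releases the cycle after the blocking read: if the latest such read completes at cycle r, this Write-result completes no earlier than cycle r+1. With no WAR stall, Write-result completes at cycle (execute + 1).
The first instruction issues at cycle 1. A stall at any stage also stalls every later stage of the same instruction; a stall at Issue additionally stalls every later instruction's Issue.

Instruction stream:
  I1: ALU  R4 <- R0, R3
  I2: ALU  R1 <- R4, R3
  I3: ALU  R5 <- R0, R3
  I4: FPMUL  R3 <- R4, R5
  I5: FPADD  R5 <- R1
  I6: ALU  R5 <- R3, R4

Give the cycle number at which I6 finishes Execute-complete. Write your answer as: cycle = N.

cycle = 21

t=1  I1→ALU
t=2  I1 RO
t=3  I1 EX
t=4  I1 WR R4
t=5  I2→ALU
t=6  I2 RO
t=7  I2 EX
t=8  I2 WR R1
t=9  I3→ALU
t=10  I3 RO; I4→FPMUL
t=11  I3 EX
t=12  I3 WR R5
t=13  I4 RO; I5→FPADD
t=14  I5 RO
t=17  I5 EX
t=18  I4 EX; I5 WR R5
t=19  I4 WR R3; I6→ALU
t=20  I6 RO
t=21  I6 EX
t=22  I6 WR R5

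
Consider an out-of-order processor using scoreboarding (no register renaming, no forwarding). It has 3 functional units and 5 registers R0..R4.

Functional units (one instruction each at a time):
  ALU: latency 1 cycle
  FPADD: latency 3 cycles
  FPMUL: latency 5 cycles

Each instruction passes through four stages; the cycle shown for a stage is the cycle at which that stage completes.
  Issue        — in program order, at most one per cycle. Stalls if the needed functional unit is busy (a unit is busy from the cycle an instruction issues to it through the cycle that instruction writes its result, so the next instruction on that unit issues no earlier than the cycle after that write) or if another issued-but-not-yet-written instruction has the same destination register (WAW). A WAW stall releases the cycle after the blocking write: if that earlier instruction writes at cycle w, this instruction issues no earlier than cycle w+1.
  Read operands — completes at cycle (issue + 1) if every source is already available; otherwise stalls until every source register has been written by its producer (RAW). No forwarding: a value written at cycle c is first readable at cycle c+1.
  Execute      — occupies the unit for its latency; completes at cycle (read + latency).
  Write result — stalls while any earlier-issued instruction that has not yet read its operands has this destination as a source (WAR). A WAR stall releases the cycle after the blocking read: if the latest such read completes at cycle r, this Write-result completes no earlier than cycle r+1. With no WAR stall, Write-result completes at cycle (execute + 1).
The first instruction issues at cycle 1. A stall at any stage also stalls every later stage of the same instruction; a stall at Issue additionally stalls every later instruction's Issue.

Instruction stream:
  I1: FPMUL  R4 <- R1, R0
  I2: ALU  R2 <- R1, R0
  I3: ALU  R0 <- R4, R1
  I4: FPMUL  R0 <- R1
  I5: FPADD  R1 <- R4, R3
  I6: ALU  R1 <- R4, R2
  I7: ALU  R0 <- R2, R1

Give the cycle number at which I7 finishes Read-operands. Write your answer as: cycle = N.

I1 -> (1, 2, 7, 8)
I2 -> (2, 3, 4, 5)
I3 -> (6, 9, 10, 11)  // struct: ALU busy until I2 writes@5, RAW R4: wait I1 write@8
I4 -> (12, 13, 18, 19)  // WAW R0: wait I3 write@11
I5 -> (13, 14, 17, 18)
I6 -> (19, 20, 21, 22)  // WAW R1: wait I5 write@18
I7 -> (23, 24, 25, 26)  // struct: ALU busy until I6 writes@22

cycle = 24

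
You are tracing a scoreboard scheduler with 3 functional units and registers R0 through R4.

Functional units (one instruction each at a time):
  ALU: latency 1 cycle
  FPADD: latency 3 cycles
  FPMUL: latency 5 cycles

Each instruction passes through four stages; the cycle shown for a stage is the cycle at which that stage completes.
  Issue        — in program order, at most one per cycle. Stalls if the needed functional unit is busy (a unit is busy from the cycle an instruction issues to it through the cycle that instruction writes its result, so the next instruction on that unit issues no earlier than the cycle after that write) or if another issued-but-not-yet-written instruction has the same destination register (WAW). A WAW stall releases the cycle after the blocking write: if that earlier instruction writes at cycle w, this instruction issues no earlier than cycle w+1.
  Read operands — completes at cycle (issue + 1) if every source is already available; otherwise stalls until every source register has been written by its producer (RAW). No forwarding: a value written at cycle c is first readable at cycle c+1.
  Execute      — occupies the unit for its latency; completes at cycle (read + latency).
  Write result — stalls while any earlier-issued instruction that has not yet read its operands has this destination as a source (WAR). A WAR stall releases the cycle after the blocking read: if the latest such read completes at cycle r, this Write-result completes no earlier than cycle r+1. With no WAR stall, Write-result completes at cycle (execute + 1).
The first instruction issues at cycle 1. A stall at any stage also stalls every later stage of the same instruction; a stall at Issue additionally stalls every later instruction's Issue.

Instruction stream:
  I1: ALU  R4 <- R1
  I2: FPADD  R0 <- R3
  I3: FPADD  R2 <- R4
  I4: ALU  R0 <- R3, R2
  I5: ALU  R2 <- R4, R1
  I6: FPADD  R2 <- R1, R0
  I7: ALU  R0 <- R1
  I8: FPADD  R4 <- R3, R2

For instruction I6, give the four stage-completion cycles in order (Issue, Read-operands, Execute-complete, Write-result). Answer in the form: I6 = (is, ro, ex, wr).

[1] I1 issues→ALU
[2] I1 reads; I2 issues→FPADD
[3] I1 exec-done; I2 reads
[4] I1 writes R4
[6] I2 exec-done
[7] I2 writes R0
[8] I3 issues→FPADD
[9] I3 reads; I4 issues→ALU
[12] I3 exec-done
[13] I3 writes R2
[14] I4 reads
[15] I4 exec-done
[16] I4 writes R0
[17] I5 issues→ALU
[18] I5 reads
[19] I5 exec-done
[20] I5 writes R2
[21] I6 issues→FPADD
[22] I6 reads; I7 issues→ALU
[23] I7 reads
[24] I7 exec-done
[25] I6 exec-done; I7 writes R0
[26] I6 writes R2
[27] I8 issues→FPADD
[28] I8 reads
[31] I8 exec-done
[32] I8 writes R4

I6 = (21, 22, 25, 26)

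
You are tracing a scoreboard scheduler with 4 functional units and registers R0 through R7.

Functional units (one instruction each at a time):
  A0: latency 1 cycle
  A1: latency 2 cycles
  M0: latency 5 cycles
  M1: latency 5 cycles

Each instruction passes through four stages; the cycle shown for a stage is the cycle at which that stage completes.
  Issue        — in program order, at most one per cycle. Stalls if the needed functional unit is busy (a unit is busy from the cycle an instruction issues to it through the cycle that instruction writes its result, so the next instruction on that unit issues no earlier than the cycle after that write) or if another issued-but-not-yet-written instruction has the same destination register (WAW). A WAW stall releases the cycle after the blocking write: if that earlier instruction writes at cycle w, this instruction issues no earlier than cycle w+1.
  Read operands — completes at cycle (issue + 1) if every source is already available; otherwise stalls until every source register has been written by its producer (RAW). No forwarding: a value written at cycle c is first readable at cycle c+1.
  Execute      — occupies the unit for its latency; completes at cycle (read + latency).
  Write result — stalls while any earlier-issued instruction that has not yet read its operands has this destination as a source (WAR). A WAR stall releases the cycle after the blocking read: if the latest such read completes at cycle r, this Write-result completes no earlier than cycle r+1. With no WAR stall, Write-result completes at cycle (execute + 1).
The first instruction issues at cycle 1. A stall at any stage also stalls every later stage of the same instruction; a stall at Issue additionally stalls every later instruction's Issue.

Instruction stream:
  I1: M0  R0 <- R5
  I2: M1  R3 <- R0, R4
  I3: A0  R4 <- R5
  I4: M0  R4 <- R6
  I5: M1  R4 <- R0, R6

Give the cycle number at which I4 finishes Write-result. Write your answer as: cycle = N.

cycle = 18

I1: IS=1 RO=2 EX=7 WR=8
I2: IS=2 RO=9 EX=14 WR=15  [RAW R0: wait I1 write@8]
I3: IS=3 RO=4 EX=5 WR=10  [WAR R4: wait I2 read@9]
I4: IS=11 RO=12 EX=17 WR=18  [WAW R4: wait I3 write@10]
I5: IS=19 RO=20 EX=25 WR=26  [WAW R4: wait I4 write@18]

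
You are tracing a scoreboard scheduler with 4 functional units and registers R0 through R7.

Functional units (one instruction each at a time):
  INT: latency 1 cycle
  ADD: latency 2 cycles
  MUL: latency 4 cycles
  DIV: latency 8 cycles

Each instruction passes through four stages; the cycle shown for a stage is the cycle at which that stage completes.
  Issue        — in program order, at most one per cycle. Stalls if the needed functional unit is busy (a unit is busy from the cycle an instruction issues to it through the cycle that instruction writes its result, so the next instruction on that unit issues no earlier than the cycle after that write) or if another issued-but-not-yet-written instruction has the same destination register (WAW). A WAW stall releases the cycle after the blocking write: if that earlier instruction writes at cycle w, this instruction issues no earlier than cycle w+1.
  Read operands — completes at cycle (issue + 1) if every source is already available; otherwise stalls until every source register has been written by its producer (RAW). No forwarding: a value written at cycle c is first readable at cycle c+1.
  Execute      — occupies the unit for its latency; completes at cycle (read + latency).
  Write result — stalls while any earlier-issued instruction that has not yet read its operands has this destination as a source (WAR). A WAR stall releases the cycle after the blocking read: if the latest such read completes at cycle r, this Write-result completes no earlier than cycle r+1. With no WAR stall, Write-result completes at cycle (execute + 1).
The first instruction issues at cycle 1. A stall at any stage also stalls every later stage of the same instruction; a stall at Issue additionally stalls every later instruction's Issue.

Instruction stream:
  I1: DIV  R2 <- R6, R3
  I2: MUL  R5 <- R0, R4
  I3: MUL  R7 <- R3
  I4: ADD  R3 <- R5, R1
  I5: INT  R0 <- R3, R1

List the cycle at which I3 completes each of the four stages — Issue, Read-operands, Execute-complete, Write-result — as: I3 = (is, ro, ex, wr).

I3 = (9, 10, 14, 15)

1) issue 1, read 2, done 10, write 11
2) issue 2, read 3, done 7, write 8
3) issue 9, read 10, done 14, write 15  <struct: MUL busy until I2 writes@8>
4) issue 10, read 11, done 13, write 14
5) issue 11, read 15, done 16, write 17  <RAW R3: wait I4 write@14>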